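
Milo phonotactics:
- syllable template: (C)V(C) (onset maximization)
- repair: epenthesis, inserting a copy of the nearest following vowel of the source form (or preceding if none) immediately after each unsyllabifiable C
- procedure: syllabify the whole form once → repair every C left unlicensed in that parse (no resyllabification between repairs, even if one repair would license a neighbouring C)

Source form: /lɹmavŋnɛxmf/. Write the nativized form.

laɹamavŋɛnɛxmɛfɛ

The consonants /l/, /ɹ/, /ŋ/, /m/, /f/ cannot be parsed into a legal (C)V(C) syllable (at most one coda consonant is licensed; onsets are limited to one consonant).
Epenthesis after each stranded consonant: /l/ → /la/, /ɹ/ → /ɹa/, /ŋ/ → /ŋɛ/, /m/ → /mɛ/, /f/ → /fɛ/.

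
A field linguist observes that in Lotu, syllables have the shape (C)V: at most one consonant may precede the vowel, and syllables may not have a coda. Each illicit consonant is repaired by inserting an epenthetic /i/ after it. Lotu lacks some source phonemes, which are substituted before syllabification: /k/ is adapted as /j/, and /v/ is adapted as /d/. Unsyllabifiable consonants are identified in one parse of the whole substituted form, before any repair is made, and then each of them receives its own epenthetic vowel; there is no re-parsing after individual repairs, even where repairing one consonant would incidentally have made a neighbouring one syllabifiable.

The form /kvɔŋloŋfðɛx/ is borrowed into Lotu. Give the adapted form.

Substitution: /k/ → /j/, /v/ → /d/, giving /jdɔŋloŋfðɛx/.
Syllabifying with onset maximization leaves /j/, /ŋ/, /ŋ/, /f/, /x/ stranded (no codas are permitted; onsets are limited to one consonant).
Each unlicensed consonant becomes the onset of a new syllable: /j/ → /ji/, /ŋ/ → /ŋi/, /ŋ/ → /ŋi/, /f/ → /fi/, /x/ → /xi/.

jidɔŋiloŋifiðɛxi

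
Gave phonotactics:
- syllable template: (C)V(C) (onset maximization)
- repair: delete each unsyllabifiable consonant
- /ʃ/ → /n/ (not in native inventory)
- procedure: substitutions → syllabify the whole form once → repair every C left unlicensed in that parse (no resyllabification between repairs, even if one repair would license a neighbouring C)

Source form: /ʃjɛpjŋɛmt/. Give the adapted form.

jɛpŋɛm

Substitution: /ʃ/ → /n/, giving /njɛpjŋɛmt/.
Under (C)V(C), the unsyllabifiable consonants are /n/, /j/, /t/ (at most one coda consonant is licensed; onsets are limited to one consonant).
Each unlicensed consonant is deleted: /n/, /j/, /t/.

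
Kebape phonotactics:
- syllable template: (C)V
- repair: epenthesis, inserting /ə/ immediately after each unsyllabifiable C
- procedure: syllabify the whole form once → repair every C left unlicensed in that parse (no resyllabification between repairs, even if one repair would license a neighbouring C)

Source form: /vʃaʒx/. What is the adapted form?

vəʃaʒəxə

The consonants /v/, /ʒ/, /x/ cannot be parsed into a legal (C)V syllable (no codas are permitted; onsets are limited to one consonant).
Inserting the epenthetic vowel yields /v/ → /və/, /ʒ/ → /ʒə/, /x/ → /xə/.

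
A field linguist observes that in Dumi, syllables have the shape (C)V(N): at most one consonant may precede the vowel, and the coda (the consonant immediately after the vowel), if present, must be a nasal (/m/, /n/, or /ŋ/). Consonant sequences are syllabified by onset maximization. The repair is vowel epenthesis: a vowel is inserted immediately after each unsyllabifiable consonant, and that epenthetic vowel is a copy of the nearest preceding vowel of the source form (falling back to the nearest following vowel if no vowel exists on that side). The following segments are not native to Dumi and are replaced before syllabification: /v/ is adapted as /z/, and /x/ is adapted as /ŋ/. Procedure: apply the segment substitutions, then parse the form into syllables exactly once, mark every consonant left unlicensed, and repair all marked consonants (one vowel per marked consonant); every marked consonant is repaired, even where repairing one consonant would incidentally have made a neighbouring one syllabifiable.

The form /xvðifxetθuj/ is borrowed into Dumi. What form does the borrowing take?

Substitution: /x/ → /ŋ/, /v/ → /z/, giving /ŋzðifŋetθuj/.
Under (C)V(N), the unsyllabifiable consonants are /ŋ/, /z/, /f/, /t/, /j/ (only a nasal (/m/, /n/, or /ŋ/) is licensed in coda position; onsets are limited to one consonant).
Inserting the epenthetic vowel yields /ŋ/ → /ŋi/, /z/ → /zi/, /f/ → /fi/, /t/ → /te/, /j/ → /ju/.

ŋiziðifiŋeteθuju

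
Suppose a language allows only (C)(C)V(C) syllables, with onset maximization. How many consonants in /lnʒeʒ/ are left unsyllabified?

1

The consonants /l/ cannot be parsed into a legal (C)(C)V(C) syllable (at most one coda consonant is licensed; onsets may contain at most 2 consonants).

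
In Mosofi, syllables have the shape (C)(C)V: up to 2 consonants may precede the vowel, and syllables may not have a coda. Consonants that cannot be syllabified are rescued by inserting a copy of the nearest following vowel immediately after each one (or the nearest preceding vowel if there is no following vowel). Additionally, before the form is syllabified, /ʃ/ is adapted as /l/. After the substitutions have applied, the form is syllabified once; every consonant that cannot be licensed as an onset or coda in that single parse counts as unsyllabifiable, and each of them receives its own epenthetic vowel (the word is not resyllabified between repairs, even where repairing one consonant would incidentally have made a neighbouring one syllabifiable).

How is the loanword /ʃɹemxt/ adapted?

Substitution: /ʃ/ → /l/, giving /lɹemxt/.
The consonants /m/, /x/, /t/ cannot be parsed into a legal (C)(C)V syllable (no codas are permitted; onsets may contain at most 2 consonants).
Each unlicensed consonant becomes the onset of a new syllable: /m/ → /me/, /x/ → /xe/, /t/ → /te/.

lɹemexete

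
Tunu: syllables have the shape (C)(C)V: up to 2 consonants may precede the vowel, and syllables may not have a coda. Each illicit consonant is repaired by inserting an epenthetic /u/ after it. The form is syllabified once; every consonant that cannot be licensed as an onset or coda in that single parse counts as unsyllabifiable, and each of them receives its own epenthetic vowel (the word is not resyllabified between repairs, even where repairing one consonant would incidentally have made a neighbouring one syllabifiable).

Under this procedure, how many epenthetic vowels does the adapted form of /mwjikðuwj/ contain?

3

The unsyllabifiable consonants are /m/, /w/, /j/; each receives one epenthetic vowel.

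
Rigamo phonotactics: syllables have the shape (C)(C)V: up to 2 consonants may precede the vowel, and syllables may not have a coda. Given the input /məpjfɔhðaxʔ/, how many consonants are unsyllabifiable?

Under (C)(C)V, the unsyllabifiable consonants are /p/, /x/, /ʔ/ (no codas are permitted; onsets may contain at most 2 consonants).

3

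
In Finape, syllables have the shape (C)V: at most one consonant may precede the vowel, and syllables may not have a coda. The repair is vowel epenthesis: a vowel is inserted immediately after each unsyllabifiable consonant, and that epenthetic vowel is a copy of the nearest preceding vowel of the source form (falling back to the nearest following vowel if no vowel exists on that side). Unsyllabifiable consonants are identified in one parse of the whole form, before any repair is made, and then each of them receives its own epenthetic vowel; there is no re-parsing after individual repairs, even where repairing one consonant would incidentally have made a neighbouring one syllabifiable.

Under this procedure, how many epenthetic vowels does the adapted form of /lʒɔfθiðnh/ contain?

The unsyllabifiable consonants are /l/, /f/, /ð/, /n/, /h/; each receives one epenthetic vowel.

5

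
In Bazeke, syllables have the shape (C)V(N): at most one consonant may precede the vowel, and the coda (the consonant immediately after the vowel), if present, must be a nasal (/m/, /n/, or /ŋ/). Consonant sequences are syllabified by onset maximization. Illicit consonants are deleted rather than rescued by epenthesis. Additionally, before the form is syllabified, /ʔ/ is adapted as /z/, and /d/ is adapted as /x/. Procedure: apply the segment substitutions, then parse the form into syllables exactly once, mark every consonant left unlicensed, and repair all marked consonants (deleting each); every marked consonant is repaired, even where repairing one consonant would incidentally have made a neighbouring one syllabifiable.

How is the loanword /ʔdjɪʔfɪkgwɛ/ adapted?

Substitution: /ʔ/ → /z/, /d/ → /x/, giving /zxjɪzfɪkgwɛ/.
The consonants /z/, /x/, /z/, /k/, /g/ cannot be parsed into a legal (C)V(N) syllable (only a nasal (/m/, /n/, or /ŋ/) is licensed in coda position; onsets are limited to one consonant).
Each unlicensed consonant is deleted: /z/, /x/, /z/, /k/, /g/.

jɪfɪwɛ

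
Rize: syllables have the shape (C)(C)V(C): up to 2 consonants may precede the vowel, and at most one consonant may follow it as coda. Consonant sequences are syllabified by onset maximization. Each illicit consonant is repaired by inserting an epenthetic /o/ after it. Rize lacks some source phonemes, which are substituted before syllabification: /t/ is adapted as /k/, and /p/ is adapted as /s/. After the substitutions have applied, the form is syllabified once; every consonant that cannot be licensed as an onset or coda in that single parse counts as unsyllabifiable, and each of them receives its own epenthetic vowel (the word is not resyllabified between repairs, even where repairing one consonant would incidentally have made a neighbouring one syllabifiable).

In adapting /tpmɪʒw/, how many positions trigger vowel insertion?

2

After substitution the input is /ksmɪʒw/.
The unsyllabifiable consonants are /k/, /w/; each receives one epenthetic vowel.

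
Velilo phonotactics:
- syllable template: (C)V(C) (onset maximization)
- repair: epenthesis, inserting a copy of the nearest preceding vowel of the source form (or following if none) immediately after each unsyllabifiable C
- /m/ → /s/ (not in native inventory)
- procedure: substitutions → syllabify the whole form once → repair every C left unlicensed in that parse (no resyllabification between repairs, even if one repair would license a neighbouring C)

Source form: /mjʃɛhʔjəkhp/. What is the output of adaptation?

Substitution: /m/ → /s/, giving /sjʃɛhʔjəkhp/.
Syllabifying with onset maximization leaves /s/, /j/, /ʔ/, /h/, /p/ stranded (at most one coda consonant is licensed; onsets are limited to one consonant).
Each unlicensed consonant becomes the onset of a new syllable: /s/ → /sɛ/, /j/ → /jɛ/, /ʔ/ → /ʔɛ/, /h/ → /hə/, /p/ → /pə/.

sɛjɛʃɛhʔɛjəkhəpə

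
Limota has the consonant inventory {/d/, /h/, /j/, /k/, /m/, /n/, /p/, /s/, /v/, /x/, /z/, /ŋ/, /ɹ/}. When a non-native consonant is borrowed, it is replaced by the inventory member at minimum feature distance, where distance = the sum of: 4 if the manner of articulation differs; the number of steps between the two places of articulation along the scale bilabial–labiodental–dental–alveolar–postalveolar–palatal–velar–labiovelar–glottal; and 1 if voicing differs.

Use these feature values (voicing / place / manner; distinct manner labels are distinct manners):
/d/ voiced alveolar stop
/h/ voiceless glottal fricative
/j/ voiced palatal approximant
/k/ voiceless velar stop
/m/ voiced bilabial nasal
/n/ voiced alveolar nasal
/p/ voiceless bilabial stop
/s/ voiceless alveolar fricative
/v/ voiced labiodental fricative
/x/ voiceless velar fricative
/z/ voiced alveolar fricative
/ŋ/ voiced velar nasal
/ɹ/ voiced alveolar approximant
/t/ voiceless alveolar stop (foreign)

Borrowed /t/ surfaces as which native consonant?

/d/ is closest: same manner (stop), place distance 0 (alveolar→alveolar), voicing differs (+1); total 1. Next closest is /k/ at distance 3.

d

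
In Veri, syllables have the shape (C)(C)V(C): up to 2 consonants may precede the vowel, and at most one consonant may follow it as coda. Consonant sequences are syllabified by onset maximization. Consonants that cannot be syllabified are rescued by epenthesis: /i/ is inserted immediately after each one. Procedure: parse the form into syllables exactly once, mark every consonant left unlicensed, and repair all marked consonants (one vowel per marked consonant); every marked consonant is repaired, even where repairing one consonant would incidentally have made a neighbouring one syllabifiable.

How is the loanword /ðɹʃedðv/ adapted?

Syllabifying with onset maximization leaves /ð/, /ð/, /v/ stranded (at most one coda consonant is licensed; onsets may contain at most 2 consonants).
Each unlicensed consonant becomes the onset of a new syllable: /ð/ → /ði/, /ð/ → /ði/, /v/ → /vi/.

ðiɹʃedðivi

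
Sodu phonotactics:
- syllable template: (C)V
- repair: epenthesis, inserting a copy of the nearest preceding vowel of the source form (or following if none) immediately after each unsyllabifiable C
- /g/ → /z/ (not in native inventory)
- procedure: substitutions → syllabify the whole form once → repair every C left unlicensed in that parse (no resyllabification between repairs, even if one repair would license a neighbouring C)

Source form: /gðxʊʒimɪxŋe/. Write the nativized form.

zʊðʊxʊʒimɪxɪŋe

Substitution: /g/ → /z/, giving /zðxʊʒimɪxŋe/.
The consonants /z/, /ð/, /x/ cannot be parsed into a legal (C)V syllable (no codas are permitted; onsets are limited to one consonant).
Each unlicensed consonant becomes the onset of a new syllable: /z/ → /zʊ/, /ð/ → /ðʊ/, /x/ → /xɪ/.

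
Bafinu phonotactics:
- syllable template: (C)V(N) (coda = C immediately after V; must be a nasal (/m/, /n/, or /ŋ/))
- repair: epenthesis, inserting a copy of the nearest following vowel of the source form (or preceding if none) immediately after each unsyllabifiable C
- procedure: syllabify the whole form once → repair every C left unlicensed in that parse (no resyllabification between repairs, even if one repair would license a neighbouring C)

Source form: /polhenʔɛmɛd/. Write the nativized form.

polehenʔɛmɛdɛ

Syllabifying with onset maximization leaves /l/, /d/ stranded (only a nasal (/m/, /n/, or /ŋ/) is licensed in coda position; onsets are limited to one consonant).
Each unlicensed consonant becomes the onset of a new syllable: /l/ → /le/, /d/ → /dɛ/.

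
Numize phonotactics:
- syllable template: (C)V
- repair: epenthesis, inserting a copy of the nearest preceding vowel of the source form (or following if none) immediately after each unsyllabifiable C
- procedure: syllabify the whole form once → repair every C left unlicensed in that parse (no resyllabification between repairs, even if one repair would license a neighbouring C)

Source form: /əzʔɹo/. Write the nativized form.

əzəʔəɹo

The consonants /z/, /ʔ/ cannot be parsed into a legal (C)V syllable (no codas are permitted; onsets are limited to one consonant).
Inserting the epenthetic vowel yields /z/ → /zə/, /ʔ/ → /ʔə/.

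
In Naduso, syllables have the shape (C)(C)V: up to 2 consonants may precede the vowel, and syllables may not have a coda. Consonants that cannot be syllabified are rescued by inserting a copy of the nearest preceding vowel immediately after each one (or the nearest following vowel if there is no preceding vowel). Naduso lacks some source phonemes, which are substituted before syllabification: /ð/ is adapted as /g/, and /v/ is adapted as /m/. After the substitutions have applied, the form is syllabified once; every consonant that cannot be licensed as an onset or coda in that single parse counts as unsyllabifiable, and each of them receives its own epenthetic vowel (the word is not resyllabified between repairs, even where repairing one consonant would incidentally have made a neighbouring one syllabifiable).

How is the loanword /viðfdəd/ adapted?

migifdədə

Substitution: /v/ → /m/, /ð/ → /g/, giving /migfdəd/.
The consonants /g/, /d/ cannot be parsed into a legal (C)(C)V syllable (no codas are permitted; onsets may contain at most 2 consonants).
Each unlicensed consonant becomes the onset of a new syllable: /g/ → /gi/, /d/ → /də/.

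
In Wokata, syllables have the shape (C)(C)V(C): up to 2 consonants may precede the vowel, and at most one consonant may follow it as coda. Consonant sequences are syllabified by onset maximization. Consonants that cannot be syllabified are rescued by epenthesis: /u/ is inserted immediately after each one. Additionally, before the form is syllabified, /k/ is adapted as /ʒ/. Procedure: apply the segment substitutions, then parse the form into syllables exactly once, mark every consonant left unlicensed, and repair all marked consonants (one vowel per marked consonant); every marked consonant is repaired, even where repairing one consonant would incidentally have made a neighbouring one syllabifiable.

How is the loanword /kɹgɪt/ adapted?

Substitution: /k/ → /ʒ/, giving /ʒɹgɪt/.
The consonants /ʒ/ cannot be parsed into a legal (C)(C)V(C) syllable (at most one coda consonant is licensed; onsets may contain at most 2 consonants).
Epenthesis after each stranded consonant: /ʒ/ → /ʒu/.

ʒuɹgɪt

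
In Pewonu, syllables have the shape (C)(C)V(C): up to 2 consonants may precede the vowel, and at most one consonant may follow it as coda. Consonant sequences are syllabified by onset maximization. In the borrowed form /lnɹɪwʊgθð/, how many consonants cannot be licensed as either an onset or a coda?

The consonants /l/, /θ/, /ð/ cannot be parsed into a legal (C)(C)V(C) syllable (at most one coda consonant is licensed; onsets may contain at most 2 consonants).

3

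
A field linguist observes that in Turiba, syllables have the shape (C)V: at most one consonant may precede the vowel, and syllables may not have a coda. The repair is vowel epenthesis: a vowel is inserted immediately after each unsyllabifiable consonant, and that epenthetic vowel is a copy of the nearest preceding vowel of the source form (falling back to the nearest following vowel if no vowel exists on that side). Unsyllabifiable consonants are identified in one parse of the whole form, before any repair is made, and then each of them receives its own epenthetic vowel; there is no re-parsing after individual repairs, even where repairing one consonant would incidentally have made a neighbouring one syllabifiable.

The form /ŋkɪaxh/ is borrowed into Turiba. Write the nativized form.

ŋɪkɪaxaha

The consonants /ŋ/, /x/, /h/ cannot be parsed into a legal (C)V syllable (no codas are permitted; onsets are limited to one consonant).
Each unlicensed consonant becomes the onset of a new syllable: /ŋ/ → /ŋɪ/, /x/ → /xa/, /h/ → /ha/.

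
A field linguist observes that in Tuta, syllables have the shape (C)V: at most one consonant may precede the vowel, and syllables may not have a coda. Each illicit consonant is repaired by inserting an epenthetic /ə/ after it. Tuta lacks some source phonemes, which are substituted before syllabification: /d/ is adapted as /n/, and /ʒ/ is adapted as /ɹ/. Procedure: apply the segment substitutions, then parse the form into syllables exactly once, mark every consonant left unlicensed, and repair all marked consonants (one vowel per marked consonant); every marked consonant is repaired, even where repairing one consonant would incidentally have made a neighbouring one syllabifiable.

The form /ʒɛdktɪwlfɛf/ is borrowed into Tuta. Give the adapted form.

ɹɛnəkətɪwələfɛfə

Substitution: /ʒ/ → /ɹ/, /d/ → /n/, giving /ɹɛnktɪwlfɛf/.
The consonants /n/, /k/, /w/, /l/, /f/ cannot be parsed into a legal (C)V syllable (no codas are permitted; onsets are limited to one consonant).
Each unlicensed consonant becomes the onset of a new syllable: /n/ → /nə/, /k/ → /kə/, /w/ → /wə/, /l/ → /lə/, /f/ → /fə/.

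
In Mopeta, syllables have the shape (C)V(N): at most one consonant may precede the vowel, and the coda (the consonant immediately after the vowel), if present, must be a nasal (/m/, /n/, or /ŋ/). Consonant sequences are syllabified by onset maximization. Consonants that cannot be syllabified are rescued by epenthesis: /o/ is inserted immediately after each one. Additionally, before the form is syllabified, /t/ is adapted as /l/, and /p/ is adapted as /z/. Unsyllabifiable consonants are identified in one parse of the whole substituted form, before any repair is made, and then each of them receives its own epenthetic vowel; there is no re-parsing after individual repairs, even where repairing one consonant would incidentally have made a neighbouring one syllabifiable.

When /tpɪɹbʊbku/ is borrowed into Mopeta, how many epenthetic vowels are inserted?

After substitution the input is /lzɪɹbʊbku/.
The unsyllabifiable consonants are /l/, /ɹ/, /b/; each receives one epenthetic vowel.

3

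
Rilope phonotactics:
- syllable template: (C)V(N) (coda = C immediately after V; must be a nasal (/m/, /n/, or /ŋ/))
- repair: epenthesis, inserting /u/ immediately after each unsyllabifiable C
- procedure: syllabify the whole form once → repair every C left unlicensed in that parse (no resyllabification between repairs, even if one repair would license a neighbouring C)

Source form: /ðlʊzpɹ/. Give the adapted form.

The consonants /ð/, /z/, /p/, /ɹ/ cannot be parsed into a legal (C)V(N) syllable (only a nasal (/m/, /n/, or /ŋ/) is licensed in coda position; onsets are limited to one consonant).
Epenthesis after each stranded consonant: /ð/ → /ðu/, /z/ → /zu/, /p/ → /pu/, /ɹ/ → /ɹu/.

ðulʊzupuɹu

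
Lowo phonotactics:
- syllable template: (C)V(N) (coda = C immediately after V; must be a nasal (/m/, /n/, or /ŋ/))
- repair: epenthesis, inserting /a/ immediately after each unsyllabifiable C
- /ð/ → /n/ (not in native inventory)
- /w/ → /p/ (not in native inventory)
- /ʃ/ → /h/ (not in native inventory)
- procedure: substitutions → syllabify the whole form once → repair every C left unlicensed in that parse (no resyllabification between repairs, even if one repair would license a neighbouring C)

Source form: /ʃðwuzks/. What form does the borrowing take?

hanapuzakasa

Substitution: /ʃ/ → /h/, /ð/ → /n/, /w/ → /p/, giving /hnpuzks/.
Syllabifying with onset maximization leaves /h/, /n/, /z/, /k/, /s/ stranded (only a nasal (/m/, /n/, or /ŋ/) is licensed in coda position; onsets are limited to one consonant).
Each unlicensed consonant becomes the onset of a new syllable: /h/ → /ha/, /n/ → /na/, /z/ → /za/, /k/ → /ka/, /s/ → /sa/.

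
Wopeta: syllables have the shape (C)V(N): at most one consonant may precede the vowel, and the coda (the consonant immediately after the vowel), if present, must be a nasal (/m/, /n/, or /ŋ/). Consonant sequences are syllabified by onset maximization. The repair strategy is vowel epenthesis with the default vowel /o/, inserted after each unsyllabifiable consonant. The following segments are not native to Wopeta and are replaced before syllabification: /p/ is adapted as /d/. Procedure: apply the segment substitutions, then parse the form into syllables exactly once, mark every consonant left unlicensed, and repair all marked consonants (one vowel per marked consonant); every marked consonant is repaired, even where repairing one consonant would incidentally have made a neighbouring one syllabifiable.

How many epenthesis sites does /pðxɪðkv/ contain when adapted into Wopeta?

5

After substitution the input is /dðxɪðkv/.
The unsyllabifiable consonants are /d/, /ð/, /ð/, /k/, /v/; each receives one epenthetic vowel.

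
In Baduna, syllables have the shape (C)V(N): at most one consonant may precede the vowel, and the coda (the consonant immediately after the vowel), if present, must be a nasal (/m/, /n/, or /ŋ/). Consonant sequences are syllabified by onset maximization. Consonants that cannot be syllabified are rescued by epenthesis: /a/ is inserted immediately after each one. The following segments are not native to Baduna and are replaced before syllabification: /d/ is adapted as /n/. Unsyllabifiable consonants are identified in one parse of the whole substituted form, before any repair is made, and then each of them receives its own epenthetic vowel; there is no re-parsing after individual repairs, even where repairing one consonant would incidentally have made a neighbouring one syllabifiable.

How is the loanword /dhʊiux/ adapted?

Substitution: /d/ → /n/, giving /nhʊiux/.
The consonants /n/, /x/ cannot be parsed into a legal (C)V(N) syllable (only a nasal (/m/, /n/, or /ŋ/) is licensed in coda position; onsets are limited to one consonant).
Inserting the epenthetic vowel yields /n/ → /na/, /x/ → /xa/.

nahʊiuxa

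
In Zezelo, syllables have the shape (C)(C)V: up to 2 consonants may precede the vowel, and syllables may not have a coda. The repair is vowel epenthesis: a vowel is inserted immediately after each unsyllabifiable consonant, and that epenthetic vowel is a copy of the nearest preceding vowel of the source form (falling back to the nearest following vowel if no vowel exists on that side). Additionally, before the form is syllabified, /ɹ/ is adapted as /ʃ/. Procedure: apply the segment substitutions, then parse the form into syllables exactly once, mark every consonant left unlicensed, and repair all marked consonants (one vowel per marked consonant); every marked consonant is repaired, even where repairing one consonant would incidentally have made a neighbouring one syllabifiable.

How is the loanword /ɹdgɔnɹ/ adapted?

Substitution: /ɹ/ → /ʃ/, giving /ʃdgɔnʃ/.
Syllabifying with onset maximization leaves /ʃ/, /n/, /ʃ/ stranded (no codas are permitted; onsets may contain at most 2 consonants).
Inserting the epenthetic vowel yields /ʃ/ → /ʃɔ/, /n/ → /nɔ/, /ʃ/ → /ʃɔ/.

ʃɔdgɔnɔʃɔ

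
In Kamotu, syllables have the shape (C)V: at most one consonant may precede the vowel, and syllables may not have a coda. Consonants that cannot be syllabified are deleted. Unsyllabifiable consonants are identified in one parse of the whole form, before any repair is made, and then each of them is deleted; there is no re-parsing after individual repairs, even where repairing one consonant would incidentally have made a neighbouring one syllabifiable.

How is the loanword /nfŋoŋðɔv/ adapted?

ŋoðɔ

The consonants /n/, /f/, /ŋ/, /v/ cannot be parsed into a legal (C)V syllable (no codas are permitted; onsets are limited to one consonant).
Deletion applies to /n/, /f/, /ŋ/, /v/.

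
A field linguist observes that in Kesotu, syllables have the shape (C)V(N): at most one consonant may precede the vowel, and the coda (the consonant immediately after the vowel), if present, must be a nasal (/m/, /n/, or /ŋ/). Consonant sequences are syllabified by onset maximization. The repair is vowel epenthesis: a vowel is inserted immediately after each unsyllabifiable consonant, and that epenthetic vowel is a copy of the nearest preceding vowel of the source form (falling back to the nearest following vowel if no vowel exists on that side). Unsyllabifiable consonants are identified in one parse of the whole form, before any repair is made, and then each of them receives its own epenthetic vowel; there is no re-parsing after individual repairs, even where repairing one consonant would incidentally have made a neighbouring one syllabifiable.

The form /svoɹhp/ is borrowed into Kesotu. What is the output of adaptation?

sovoɹohopo

Syllabifying with onset maximization leaves /s/, /ɹ/, /h/, /p/ stranded (only a nasal (/m/, /n/, or /ŋ/) is licensed in coda position; onsets are limited to one consonant).
Each unlicensed consonant becomes the onset of a new syllable: /s/ → /so/, /ɹ/ → /ɹo/, /h/ → /ho/, /p/ → /po/.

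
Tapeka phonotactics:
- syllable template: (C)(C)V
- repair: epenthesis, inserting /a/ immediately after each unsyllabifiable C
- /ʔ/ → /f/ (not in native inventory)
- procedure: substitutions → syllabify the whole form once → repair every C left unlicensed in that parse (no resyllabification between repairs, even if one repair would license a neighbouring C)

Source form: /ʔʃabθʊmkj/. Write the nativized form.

fʃabθʊmakaja

Substitution: /ʔ/ → /f/, giving /fʃabθʊmkj/.
Under (C)(C)V, the unsyllabifiable consonants are /m/, /k/, /j/ (no codas are permitted; onsets may contain at most 2 consonants).
Inserting the epenthetic vowel yields /m/ → /ma/, /k/ → /ka/, /j/ → /ja/.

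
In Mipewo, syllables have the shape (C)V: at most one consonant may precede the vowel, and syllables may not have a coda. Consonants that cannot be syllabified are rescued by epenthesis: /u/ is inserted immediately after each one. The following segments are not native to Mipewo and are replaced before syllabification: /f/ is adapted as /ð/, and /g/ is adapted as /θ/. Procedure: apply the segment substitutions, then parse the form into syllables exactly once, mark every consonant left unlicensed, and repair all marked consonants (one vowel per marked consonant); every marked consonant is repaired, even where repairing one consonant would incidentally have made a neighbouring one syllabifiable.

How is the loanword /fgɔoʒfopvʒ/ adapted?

ðuθɔoʒuðopuvuʒu

Substitution: /f/ → /ð/, /g/ → /θ/, giving /ðθɔoʒðopvʒ/.
The consonants /ð/, /ʒ/, /p/, /v/, /ʒ/ cannot be parsed into a legal (C)V syllable (no codas are permitted; onsets are limited to one consonant).
Inserting the epenthetic vowel yields /ð/ → /ðu/, /ʒ/ → /ʒu/, /p/ → /pu/, /v/ → /vu/, /ʒ/ → /ʒu/.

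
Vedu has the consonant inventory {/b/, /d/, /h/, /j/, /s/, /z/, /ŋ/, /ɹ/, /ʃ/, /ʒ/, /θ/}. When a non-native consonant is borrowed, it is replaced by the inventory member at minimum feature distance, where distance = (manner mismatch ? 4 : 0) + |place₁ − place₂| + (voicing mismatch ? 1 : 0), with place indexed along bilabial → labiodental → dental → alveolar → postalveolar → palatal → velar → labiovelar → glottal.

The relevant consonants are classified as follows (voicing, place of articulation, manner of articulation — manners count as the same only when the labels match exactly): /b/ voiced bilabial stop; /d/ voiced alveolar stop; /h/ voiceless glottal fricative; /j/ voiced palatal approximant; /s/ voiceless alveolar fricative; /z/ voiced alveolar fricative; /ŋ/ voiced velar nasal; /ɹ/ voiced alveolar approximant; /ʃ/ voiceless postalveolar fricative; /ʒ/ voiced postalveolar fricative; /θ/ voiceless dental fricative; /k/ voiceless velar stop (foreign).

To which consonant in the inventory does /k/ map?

/d/ is closest: same manner (stop), place distance 3 (velar→alveolar), voicing differs (+1); total 4. Next closest is /ŋ/ at distance 5.

d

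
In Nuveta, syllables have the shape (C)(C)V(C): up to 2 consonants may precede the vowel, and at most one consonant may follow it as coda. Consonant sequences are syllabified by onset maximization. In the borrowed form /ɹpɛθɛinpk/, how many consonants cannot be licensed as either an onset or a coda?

Under (C)(C)V(C), the unsyllabifiable consonants are /p/, /k/ (at most one coda consonant is licensed; onsets may contain at most 2 consonants).

2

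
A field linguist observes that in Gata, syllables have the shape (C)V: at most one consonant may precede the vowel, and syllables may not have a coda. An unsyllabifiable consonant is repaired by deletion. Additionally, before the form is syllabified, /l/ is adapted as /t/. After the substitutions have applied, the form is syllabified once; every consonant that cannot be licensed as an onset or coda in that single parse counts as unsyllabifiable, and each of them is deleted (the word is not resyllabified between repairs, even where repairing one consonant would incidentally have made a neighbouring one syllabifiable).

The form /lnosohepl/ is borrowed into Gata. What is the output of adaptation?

nosohe

Substitution: /l/ → /t/, giving /tnosohept/.
The consonants /t/, /p/, /t/ cannot be parsed into a legal (C)V syllable (no codas are permitted; onsets are limited to one consonant).
Each unlicensed consonant is deleted: /t/, /p/, /t/.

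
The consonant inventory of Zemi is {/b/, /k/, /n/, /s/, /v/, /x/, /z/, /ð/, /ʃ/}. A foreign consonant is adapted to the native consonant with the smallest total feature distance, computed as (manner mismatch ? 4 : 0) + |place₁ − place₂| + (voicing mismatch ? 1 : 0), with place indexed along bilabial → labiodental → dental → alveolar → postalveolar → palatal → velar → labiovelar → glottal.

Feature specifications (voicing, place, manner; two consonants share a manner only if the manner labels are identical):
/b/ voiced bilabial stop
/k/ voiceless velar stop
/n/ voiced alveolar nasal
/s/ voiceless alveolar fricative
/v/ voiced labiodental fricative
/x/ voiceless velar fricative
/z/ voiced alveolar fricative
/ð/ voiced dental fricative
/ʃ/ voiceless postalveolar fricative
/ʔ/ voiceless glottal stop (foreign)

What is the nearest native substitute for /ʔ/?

k

/k/ is closest: same manner (stop), place distance 2 (glottal→velar), same voicing; total 2. Next closest is /x/ at distance 6.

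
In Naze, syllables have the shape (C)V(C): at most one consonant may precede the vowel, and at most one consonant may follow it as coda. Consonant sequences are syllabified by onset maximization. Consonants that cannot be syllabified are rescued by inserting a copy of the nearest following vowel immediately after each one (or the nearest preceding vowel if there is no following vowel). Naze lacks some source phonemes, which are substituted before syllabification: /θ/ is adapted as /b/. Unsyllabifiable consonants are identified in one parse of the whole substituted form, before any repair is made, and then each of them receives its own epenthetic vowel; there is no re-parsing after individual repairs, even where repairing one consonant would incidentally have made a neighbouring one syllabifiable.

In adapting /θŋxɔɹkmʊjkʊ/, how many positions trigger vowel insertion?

3

After substitution the input is /bŋxɔɹkmʊjkʊ/.
The unsyllabifiable consonants are /b/, /ŋ/, /k/; each receives one epenthetic vowel.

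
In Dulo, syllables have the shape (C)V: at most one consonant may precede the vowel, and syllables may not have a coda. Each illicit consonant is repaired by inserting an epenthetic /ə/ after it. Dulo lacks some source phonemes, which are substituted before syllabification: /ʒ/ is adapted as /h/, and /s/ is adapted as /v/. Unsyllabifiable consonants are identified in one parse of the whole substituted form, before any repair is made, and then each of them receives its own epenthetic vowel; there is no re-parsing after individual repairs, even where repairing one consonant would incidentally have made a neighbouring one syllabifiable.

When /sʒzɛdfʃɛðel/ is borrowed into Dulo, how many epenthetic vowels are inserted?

After substitution the input is /vhzɛdfʃɛðel/.
The unsyllabifiable consonants are /v/, /h/, /d/, /f/, /l/; each receives one epenthetic vowel.

5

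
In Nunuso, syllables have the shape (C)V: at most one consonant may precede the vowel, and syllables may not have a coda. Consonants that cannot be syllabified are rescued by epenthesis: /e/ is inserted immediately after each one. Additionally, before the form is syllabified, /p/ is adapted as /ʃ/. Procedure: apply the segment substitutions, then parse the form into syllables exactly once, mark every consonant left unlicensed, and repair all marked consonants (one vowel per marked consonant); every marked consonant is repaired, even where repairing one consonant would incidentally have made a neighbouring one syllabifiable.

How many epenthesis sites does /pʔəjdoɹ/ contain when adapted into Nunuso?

3

After substitution the input is /ʃʔəjdoɹ/.
The unsyllabifiable consonants are /ʃ/, /j/, /ɹ/; each receives one epenthetic vowel.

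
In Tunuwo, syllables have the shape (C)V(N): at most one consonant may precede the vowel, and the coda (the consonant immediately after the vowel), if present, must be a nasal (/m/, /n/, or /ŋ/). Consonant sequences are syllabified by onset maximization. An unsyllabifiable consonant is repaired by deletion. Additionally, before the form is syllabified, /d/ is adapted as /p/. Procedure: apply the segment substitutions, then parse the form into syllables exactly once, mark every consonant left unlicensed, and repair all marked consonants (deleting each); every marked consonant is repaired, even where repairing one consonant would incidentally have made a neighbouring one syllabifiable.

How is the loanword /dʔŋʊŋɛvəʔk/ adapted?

ŋʊŋɛvə

Substitution: /d/ → /p/, giving /pʔŋʊŋɛvəʔk/.
Syllabifying with onset maximization leaves /p/, /ʔ/, /ʔ/, /k/ stranded (only a nasal (/m/, /n/, or /ŋ/) is licensed in coda position; onsets are limited to one consonant).
Deletion applies to /p/, /ʔ/, /ʔ/, /k/.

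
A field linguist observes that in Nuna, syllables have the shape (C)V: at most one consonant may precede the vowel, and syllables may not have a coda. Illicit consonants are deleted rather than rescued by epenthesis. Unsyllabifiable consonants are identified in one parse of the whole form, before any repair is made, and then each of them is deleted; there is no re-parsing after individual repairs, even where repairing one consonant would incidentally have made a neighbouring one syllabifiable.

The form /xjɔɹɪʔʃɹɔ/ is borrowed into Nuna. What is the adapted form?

jɔɹɪɹɔ

Syllabifying with onset maximization leaves /x/, /ʔ/, /ʃ/ stranded (no codas are permitted; onsets are limited to one consonant).
Each unlicensed consonant is deleted: /x/, /ʔ/, /ʃ/.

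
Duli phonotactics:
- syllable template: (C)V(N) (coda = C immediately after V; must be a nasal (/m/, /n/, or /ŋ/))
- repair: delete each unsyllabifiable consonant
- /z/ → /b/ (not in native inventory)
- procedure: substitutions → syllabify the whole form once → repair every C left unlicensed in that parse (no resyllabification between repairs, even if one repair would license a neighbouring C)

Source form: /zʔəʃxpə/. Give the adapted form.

Substitution: /z/ → /b/, giving /bʔəʃxpə/.
The consonants /b/, /ʃ/, /x/ cannot be parsed into a legal (C)V(N) syllable (only a nasal (/m/, /n/, or /ŋ/) is licensed in coda position; onsets are limited to one consonant).
Deleting the stranded consonants removes /b/, /ʃ/, /x/.

ʔəpə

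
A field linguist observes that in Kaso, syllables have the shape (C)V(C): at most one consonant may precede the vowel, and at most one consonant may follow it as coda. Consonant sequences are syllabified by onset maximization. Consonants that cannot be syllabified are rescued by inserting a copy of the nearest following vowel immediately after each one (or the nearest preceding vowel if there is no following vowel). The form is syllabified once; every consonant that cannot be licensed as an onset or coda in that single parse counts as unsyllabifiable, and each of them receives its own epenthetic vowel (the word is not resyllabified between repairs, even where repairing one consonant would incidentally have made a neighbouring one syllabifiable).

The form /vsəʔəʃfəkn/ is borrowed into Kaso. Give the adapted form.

vəsəʔəʃfəknə

Under (C)V(C), the unsyllabifiable consonants are /v/, /n/ (at most one coda consonant is licensed; onsets are limited to one consonant).
Inserting the epenthetic vowel yields /v/ → /və/, /n/ → /nə/.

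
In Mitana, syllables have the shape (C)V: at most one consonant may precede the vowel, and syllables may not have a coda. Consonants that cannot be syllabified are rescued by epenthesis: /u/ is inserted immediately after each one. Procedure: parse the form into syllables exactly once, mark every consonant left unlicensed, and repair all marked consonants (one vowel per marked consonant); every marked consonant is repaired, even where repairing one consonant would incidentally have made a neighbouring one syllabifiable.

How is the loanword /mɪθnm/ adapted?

mɪθunumu

Syllabifying with onset maximization leaves /θ/, /n/, /m/ stranded (no codas are permitted; onsets are limited to one consonant).
Inserting the epenthetic vowel yields /θ/ → /θu/, /n/ → /nu/, /m/ → /mu/.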